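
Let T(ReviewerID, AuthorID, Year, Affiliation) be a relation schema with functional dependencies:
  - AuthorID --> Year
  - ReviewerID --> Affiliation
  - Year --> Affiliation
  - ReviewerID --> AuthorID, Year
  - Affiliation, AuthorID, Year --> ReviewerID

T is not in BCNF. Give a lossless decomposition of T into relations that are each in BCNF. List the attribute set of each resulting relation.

Candidate keys of the original relation: {AuthorID}, {ReviewerID}.
In {Affiliation, AuthorID, ReviewerID, Year}, {Year} is not a superkey ({Year}⁺ restricted to this set is {Affiliation, Year}), so split on Year --> Affiliation into {Affiliation, Year} and {AuthorID, ReviewerID, Year}.
{Affiliation, Year}: every determinant is a superkey — BCNF.
{AuthorID, ReviewerID, Year}: every determinant is a superkey — BCNF.

{Affiliation, Year}; {AuthorID, ReviewerID, Year}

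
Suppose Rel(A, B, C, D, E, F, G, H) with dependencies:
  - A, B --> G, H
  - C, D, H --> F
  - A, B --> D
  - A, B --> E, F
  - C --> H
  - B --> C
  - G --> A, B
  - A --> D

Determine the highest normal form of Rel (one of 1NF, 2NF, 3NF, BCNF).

Candidate keys: {A, B}, {G}. Prime attributes: {A, B, G}.
C, D, H --> F: {C, D, H}⁺ = {C, D, F, H}, which is not all of the attributes, so the left side is not a superkey — BCNF is violated.
C, D, H --> F has non-prime {F} on the right and a non-superkey on the left, so 3NF fails.
The proper key subset {A} of {A, B} determines non-prime {D}, so the relation is not even in 2NF.

1NF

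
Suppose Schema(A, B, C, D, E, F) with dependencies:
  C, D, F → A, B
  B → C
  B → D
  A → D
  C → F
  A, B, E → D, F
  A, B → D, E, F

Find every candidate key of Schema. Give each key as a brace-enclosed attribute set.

{A, C}, {B}, {C, D}

{B} is a candidate key since {B}⁺ = {A, B, C, D, E, F} covers every attribute.
{A, C} is a candidate key since {A, C}⁺ = {A, B, C, D, E, F} covers every attribute.
{C, D} is a candidate key since {C, D}⁺ = {A, B, C, D, E, F} covers every attribute.
Any other superkey properly contains one of these, so there are no further candidate keys.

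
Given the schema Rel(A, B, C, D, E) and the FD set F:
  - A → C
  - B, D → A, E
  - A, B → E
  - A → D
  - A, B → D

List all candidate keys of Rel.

{B} never appears on the right of any FD, so every key must include it.
{A, B} is a candidate key since {A, B}⁺ = {A, B, C, D, E} covers every attribute.
{B, D} is a candidate key since {B, D}⁺ = {A, B, C, D, E} covers every attribute.
Any other superkey properly contains one of these, so there are no further candidate keys.

{A, B}, {B, D}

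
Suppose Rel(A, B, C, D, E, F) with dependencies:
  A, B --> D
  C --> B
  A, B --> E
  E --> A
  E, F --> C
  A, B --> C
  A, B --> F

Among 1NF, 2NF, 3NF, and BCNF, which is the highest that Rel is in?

Candidate keys: {A, B}, {A, C}, {B, E}, {C, E}, {E, F}. Prime attributes: {A, B, C, E, F}.
C --> B breaks BCNF: {C}⁺ = {B, C}, so {C} is not a superkey.
Its right-hand attributes {B} are all prime, as are those of every other non-superkey FD — the relation is in 3NF.

3NF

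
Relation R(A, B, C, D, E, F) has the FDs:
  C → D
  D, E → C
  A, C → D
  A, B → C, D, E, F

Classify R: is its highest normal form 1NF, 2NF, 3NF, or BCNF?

2NF

Candidate key: {A, B}. Prime attributes: {A, B}.
C → D breaks BCNF: {C}⁺ = {C, D}, so {C} is not a superkey.
Because {D} is non-prime and the left side of C → D is not a superkey, the relation is not in 3NF.
Checking every proper subset of each key, none determines a non-prime attribute — 2NF is satisfied.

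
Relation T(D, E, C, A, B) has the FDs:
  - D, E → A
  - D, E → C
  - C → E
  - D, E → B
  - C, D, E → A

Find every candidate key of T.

{C, D}, {D, E}

Attributes never on any right-hand side: {D} — every candidate key must contain it.
{C, D}⁺ = {A, B, C, D, E} — all of the relation — so {C, D} is a candidate key.
{D, E}⁺ = {A, B, C, D, E} — all of the relation — so {D, E} is a candidate key.
Any other superkey properly contains one of these, so there are no further candidate keys.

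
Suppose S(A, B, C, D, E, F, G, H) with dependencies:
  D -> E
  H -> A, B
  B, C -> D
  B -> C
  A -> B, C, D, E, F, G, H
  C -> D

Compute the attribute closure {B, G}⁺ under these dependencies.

Start with {B, G}.
B -> C applies; add {C} → now {B, C, G}.
C -> D applies; add {D} → now {B, C, D, G}.
D -> E applies; add {E} → now {B, C, D, E, G}.
No further FD applies.

{B, C, D, E, G}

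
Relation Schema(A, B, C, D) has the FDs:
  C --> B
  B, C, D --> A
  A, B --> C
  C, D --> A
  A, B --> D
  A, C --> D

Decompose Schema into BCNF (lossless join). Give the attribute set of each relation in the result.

{A, C, D}; {B, C}

Candidate keys of the original relation: {A, B}, {A, C}, {C, D}.
In {A, B, C, D}, {C} is not a superkey ({C}⁺ restricted to this set is {B, C}), so split on C --> B into {B, C} and {A, C, D}.
{B, C} has no BCNF violation.
{A, C, D} has no BCNF violation.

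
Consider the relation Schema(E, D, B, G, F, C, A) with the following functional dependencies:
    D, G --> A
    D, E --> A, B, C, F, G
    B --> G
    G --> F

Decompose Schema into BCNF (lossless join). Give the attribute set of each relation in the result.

Candidate key of the original relation: {D, E}.
In {A, B, C, D, E, F, G}, {D, G} is not a superkey ({D, G}⁺ restricted to this set is {A, D, F, G}), so split on D, G --> A, F into {A, D, F, G} and {B, C, D, E, G}.
In {A, D, F, G}, {G} is not a superkey ({G}⁺ restricted to this set is {F, G}), so split on G --> F into {F, G} and {A, D, G}.
{F, G}: every determinant is a superkey — BCNF.
{A, D, G}: every determinant is a superkey — BCNF.
In {B, C, D, E, G}, {B} is not a superkey ({B}⁺ restricted to this set is {B, G}), so split on B --> G into {B, G} and {B, C, D, E}.
{B, G}: every determinant is a superkey — BCNF.
{B, C, D, E}: every determinant is a superkey — BCNF.

{A, D, G}; {B, C, D, E}; {B, G}; {F, G}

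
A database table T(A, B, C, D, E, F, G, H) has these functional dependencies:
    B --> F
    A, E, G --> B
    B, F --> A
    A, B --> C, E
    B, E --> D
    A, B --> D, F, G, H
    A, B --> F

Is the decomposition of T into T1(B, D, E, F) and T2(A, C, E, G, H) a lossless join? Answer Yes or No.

The shared attributes are {E} and {E}⁺ = {E}.
T1 ⊄ {E} and T2 ⊄ {E}, so the split is lossy.

No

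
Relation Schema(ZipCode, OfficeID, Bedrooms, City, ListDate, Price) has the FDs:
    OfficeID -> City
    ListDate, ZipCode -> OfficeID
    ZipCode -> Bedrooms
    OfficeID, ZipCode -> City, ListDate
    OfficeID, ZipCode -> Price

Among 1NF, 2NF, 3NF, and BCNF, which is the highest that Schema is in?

1NF

Candidate keys: {ListDate, ZipCode}, {OfficeID, ZipCode}. Prime attributes: {ListDate, OfficeID, ZipCode}.
OfficeID -> City breaks BCNF: {OfficeID}⁺ = {City, OfficeID}, so {OfficeID} is not a superkey.
Because {City} is non-prime and the left side of OfficeID -> City is not a superkey, the relation is not in 3NF.
{ZipCode} is a proper subset of the key {ListDate, ZipCode}, and {ZipCode}⁺ contains the non-prime attribute {Bedrooms} — a partial dependency, so 2NF is violated.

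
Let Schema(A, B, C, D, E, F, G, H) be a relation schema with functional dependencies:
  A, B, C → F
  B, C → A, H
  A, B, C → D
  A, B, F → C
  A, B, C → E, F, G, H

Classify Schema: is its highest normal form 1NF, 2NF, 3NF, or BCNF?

BCNF

Candidate keys: {A, B, F}, {B, C}. Prime attributes: {A, B, C, F}.
The left-hand side of every FD is a superkey, so BCNF is satisfied.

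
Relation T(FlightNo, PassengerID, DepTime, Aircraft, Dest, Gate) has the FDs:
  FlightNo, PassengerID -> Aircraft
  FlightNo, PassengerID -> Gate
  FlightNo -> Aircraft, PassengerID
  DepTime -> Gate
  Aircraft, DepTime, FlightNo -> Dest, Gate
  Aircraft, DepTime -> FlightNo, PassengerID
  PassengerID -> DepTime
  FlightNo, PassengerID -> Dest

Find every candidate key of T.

Closure of {FlightNo} is {Aircraft, DepTime, Dest, FlightNo, Gate, PassengerID}, the whole schema; {FlightNo} is a candidate key.
Closure of {Aircraft, DepTime} is {Aircraft, DepTime, Dest, FlightNo, Gate, PassengerID}, the whole schema; {Aircraft, DepTime} is a candidate key.
Closure of {Aircraft, PassengerID} is {Aircraft, DepTime, Dest, FlightNo, Gate, PassengerID}, the whole schema; {Aircraft, PassengerID} is a candidate key.
These are minimal and exhaustive — every other superkey contains one of them.

{Aircraft, DepTime}, {Aircraft, PassengerID}, {FlightNo}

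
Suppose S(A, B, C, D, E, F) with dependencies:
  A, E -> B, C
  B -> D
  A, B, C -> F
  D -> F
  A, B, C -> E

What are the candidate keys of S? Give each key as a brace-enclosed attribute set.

{A, B, C}, {A, E}

Attributes never on any right-hand side: {A} — every candidate key must contain it.
{A, E}⁺ = {A, B, C, D, E, F}, which is every attribute, so {A, E} is a candidate key.
{A, B, C}⁺ = {A, B, C, D, E, F}, which is every attribute, so {A, B, C} is a candidate key.
Any other superkey properly contains one of these, so there are no further candidate keys.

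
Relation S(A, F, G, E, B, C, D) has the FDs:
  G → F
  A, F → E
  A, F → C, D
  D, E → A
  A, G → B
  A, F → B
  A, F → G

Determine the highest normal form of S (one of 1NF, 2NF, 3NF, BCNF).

Candidate keys: {A, F}, {A, G}, {D, E, F}, {D, E, G}. Prime attributes: {A, D, E, F, G}.
For G → F we have {G}⁺ = {F, G}; {G} is not a superkey, so BCNF fails.
Its right-hand attributes {F} are all prime, as are those of every other non-superkey FD — the relation is in 3NF.

3NF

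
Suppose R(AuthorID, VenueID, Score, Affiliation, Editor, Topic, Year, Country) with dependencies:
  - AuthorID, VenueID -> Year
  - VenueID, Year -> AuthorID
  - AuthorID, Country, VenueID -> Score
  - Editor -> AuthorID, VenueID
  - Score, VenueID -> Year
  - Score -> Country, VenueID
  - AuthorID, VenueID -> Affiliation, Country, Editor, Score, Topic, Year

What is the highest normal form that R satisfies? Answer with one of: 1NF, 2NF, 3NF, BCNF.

BCNF

Candidate keys: {AuthorID, VenueID}, {Editor}, {Score}, {VenueID, Year}. Prime attributes: {AuthorID, Editor, Score, VenueID, Year}.
Every FD has a superkey on the left, so the relation is in BCNF.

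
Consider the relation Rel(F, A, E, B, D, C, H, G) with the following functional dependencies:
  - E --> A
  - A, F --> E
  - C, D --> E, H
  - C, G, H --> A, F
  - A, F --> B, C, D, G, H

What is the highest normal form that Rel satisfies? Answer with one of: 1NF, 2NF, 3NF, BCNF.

3NF

Candidate keys: {A, F}, {C, D, F}, {C, D, G}, {C, G, H}, {E, F}. Prime attributes: {A, C, D, E, F, G, H}.
E --> A breaks BCNF: {E}⁺ = {A, E}, so {E} is not a superkey.
Its right-hand attributes {A} are all prime, as are those of every other non-superkey FD — the relation is in 3NF.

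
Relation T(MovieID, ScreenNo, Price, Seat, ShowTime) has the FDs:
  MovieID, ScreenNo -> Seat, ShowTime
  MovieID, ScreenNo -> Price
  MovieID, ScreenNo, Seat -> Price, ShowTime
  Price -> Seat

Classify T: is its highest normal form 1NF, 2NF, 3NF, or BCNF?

2NF

Candidate key: {MovieID, ScreenNo}. Prime attributes: {MovieID, ScreenNo}.
For Price -> Seat we have {Price}⁺ = {Price, Seat}; {Price} is not a superkey, so BCNF fails.
Price -> Seat determines the non-prime attribute {Seat} from a non-superkey — 3NF is violated.
No non-prime attribute depends on a proper subset of any candidate key, so 2NF holds.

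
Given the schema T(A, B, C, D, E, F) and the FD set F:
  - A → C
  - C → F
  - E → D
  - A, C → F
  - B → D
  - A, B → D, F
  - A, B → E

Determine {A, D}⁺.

Start with {A, D}.
A → C applies; add {C} → now {A, C, D}.
C → F applies; add {F} → now {A, C, D, F}.
No further FD applies.

{A, C, D, F}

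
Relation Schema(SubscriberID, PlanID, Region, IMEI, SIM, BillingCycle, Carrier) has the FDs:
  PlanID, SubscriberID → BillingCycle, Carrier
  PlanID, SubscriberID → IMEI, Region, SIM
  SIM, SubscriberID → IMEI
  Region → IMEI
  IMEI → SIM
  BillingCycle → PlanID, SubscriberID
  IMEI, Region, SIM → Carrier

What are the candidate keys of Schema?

{BillingCycle}⁺ = {BillingCycle, Carrier, IMEI, PlanID, Region, SIM, SubscriberID}, which is every attribute, so {BillingCycle} is a candidate key.
{PlanID, SubscriberID}⁺ = {BillingCycle, Carrier, IMEI, PlanID, Region, SIM, SubscriberID}, which is every attribute, so {PlanID, SubscriberID} is a candidate key.
Any other superkey properly contains one of these, so there are no further candidate keys.

{BillingCycle}, {PlanID, SubscriberID}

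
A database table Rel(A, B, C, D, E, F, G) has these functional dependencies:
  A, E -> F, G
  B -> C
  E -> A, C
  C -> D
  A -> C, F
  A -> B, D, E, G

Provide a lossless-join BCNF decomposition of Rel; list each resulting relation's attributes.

{A, B, E, F, G}; {B, C}; {C, D}

Candidate keys of the original relation: {A}, {E}.
{A, B, C, D, E, F, G}: {B} determines {B, C, D} here but is not a superkey — split on B -> C, D, giving {B, C, D} and {A, B, E, F, G}.
{B, C, D}: {C} determines {C, D} here but is not a superkey — split on C -> D, giving {C, D} and {B, C}.
{C, D}: every determinant is a superkey — BCNF.
{B, C}: every determinant is a superkey — BCNF.
{A, B, E, F, G}: every determinant is a superkey — BCNF.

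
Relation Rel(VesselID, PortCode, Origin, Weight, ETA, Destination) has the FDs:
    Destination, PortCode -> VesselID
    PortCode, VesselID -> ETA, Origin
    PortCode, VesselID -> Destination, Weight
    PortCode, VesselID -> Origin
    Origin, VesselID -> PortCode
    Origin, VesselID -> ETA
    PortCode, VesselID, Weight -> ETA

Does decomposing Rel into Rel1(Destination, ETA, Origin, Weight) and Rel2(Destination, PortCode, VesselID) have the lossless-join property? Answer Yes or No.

No

The shared attributes are {Destination} and {Destination}⁺ = {Destination}.
Neither Rel1 nor Rel2 is contained in that closure, so the decomposition is lossy.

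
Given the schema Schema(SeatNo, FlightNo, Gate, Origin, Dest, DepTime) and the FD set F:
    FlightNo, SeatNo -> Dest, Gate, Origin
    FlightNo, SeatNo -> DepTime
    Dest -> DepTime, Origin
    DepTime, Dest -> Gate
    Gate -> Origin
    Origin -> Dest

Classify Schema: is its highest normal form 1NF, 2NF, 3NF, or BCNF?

2NF

Candidate key: {FlightNo, SeatNo}. Prime attributes: {FlightNo, SeatNo}.
Dest -> DepTime, Origin breaks BCNF: {Dest}⁺ = {DepTime, Dest, Gate, Origin}, so {Dest} is not a superkey.
Because {DepTime, Origin} are non-prime and the left side of Dest -> DepTime, Origin is not a superkey, the relation is not in 3NF.
Checking every proper subset of each key, none determines a non-prime attribute — 2NF is satisfied.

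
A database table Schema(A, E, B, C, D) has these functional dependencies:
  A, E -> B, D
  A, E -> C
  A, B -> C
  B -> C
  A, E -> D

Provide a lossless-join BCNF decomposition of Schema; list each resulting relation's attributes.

Candidate key of the original relation: {A, E}.
{A, B, C, D, E}: {A, B} determines {A, B, C} here but is not a superkey — split on A, B -> C, giving {A, B, C} and {A, B, D, E}.
{A, B, C}: {B} determines {B, C} here but is not a superkey — split on B -> C, giving {B, C} and {A, B}.
{B, C} is in BCNF.
{A, B} is in BCNF.
{A, B, D, E} is in BCNF.

{A, B, D, E}; {B, C}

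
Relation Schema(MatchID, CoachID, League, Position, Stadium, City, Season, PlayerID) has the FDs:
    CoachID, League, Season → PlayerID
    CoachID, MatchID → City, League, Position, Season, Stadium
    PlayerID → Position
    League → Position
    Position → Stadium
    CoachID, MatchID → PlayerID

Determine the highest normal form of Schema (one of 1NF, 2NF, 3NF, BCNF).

Candidate key: {CoachID, MatchID}. Prime attributes: {CoachID, MatchID}.
CoachID, League, Season → PlayerID breaks BCNF: {CoachID, League, Season}⁺ = {CoachID, League, PlayerID, Position, Season, Stadium}, so {CoachID, League, Season} is not a superkey.
CoachID, League, Season → PlayerID has non-prime {PlayerID} on the right and a non-superkey on the left, so 3NF fails.
No proper subset of a key has a non-prime attribute in its closure, so there is no partial dependency; 2NF holds.

2NF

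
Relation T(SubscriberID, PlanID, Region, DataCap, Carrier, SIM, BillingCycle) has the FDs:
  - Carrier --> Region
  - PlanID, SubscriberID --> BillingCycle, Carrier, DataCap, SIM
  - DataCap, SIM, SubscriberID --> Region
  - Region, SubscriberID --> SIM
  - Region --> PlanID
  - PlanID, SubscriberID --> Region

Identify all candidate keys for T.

Attributes never on any right-hand side: {SubscriberID} — every candidate key must contain it.
Closure of {Carrier, SubscriberID} is {BillingCycle, Carrier, DataCap, PlanID, Region, SIM, SubscriberID}, the whole schema; {Carrier, SubscriberID} is a candidate key.
Closure of {PlanID, SubscriberID} is {BillingCycle, Carrier, DataCap, PlanID, Region, SIM, SubscriberID}, the whole schema; {PlanID, SubscriberID} is a candidate key.
Closure of {Region, SubscriberID} is {BillingCycle, Carrier, DataCap, PlanID, Region, SIM, SubscriberID}, the whole schema; {Region, SubscriberID} is a candidate key.
Closure of {DataCap, SIM, SubscriberID} is {BillingCycle, Carrier, DataCap, PlanID, Region, SIM, SubscriberID}, the whole schema; {DataCap, SIM, SubscriberID} is a candidate key.
No proper subset of any of these is a key, and no other minimal superkey exists.

{Carrier, SubscriberID}, {DataCap, SIM, SubscriberID}, {PlanID, SubscriberID}, {Region, SubscriberID}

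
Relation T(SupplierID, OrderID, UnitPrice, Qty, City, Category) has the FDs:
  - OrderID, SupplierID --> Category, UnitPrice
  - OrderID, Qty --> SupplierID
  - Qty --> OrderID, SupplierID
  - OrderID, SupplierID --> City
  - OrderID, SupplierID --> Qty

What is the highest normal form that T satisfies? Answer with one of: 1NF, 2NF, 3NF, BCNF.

BCNF

Candidate keys: {OrderID, SupplierID}, {Qty}. Prime attributes: {OrderID, Qty, SupplierID}.
Each dependency's left side is a superkey — BCNF holds.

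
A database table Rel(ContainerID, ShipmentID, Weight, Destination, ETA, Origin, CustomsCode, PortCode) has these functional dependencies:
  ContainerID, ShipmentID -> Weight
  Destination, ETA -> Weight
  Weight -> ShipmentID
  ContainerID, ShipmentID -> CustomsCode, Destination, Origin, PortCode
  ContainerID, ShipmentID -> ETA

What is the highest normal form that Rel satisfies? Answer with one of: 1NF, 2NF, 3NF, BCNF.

3NF

Candidate keys: {ContainerID, Destination, ETA}, {ContainerID, ShipmentID}, {ContainerID, Weight}. Prime attributes: {ContainerID, Destination, ETA, ShipmentID, Weight}.
Destination, ETA -> Weight breaks BCNF: {Destination, ETA}⁺ = {Destination, ETA, ShipmentID, Weight}, so {Destination, ETA} is not a superkey.
But every attribute on its right side ({Weight}) is prime, and the same holds for every other non-superkey FD, so 3NF still holds.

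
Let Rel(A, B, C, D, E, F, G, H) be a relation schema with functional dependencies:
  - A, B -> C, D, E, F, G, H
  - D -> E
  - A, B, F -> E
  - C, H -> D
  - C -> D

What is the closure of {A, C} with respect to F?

Start with {A, C}.
C -> D applies; add {D} → now {A, C, D}.
D -> E applies; add {E} → now {A, C, D, E}.
No further FD applies.

{A, C, D, E}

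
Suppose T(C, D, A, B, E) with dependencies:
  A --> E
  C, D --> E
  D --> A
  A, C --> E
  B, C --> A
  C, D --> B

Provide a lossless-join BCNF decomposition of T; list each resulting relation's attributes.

Candidate key of the original relation: {C, D}.
Within {A, B, C, D, E}: {A}⁺ ∩ {A, B, C, D, E} = {A, E}, not the whole set, so A --> E violates BCNF; decompose into {A, E} and {A, B, C, D}.
{A, E} has no BCNF violation.
Within {A, B, C, D}: {D}⁺ ∩ {A, B, C, D} = {A, D}, not the whole set, so D --> A violates BCNF; decompose into {A, D} and {B, C, D}.
{A, D} has no BCNF violation.
{B, C, D} has no BCNF violation.

{A, D}; {A, E}; {B, C, D}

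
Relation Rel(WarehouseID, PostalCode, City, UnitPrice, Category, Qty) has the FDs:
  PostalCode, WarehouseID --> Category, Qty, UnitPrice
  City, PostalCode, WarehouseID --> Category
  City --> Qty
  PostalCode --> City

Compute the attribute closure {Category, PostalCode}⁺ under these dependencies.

Start with {Category, PostalCode}.
PostalCode --> City applies; add {City} → now {Category, City, PostalCode}.
City --> Qty applies; add {Qty} → now {Category, City, PostalCode, Qty}.
No further FD applies.

{Category, City, PostalCode, Qty}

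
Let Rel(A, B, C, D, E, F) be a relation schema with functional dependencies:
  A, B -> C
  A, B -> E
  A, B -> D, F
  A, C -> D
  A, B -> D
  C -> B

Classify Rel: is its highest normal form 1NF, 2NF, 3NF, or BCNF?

Candidate keys: {A, B}, {A, C}. Prime attributes: {A, B, C}.
C -> B breaks BCNF: {C}⁺ = {B, C}, so {C} is not a superkey.
Since {B} ⊆ prime attributes and every other non-superkey FD also has a prime right side, the schema is in 3NF.

3NF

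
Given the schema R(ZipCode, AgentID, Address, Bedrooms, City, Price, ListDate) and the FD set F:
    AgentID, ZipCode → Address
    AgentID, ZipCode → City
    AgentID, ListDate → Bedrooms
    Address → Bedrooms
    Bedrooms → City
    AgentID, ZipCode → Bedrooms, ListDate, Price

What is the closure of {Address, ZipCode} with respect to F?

Start with {Address, ZipCode}.
Address → Bedrooms applies; add {Bedrooms} → now {Address, Bedrooms, ZipCode}.
Bedrooms → City applies; add {City} → now {Address, Bedrooms, City, ZipCode}.
No further FD applies.

{Address, Bedrooms, City, ZipCode}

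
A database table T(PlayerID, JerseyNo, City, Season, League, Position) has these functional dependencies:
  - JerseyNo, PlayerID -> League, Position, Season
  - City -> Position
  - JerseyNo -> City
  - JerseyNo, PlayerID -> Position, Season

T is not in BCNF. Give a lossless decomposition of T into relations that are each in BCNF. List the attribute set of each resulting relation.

{City, JerseyNo}; {City, Position}; {JerseyNo, League, PlayerID, Season}

Candidate key of the original relation: {JerseyNo, PlayerID}.
In {City, JerseyNo, League, PlayerID, Position, Season}, {City} is not a superkey ({City}⁺ restricted to this set is {City, Position}), so split on City -> Position into {City, Position} and {City, JerseyNo, League, PlayerID, Season}.
{City, Position} is in BCNF.
In {City, JerseyNo, League, PlayerID, Season}, {JerseyNo} is not a superkey ({JerseyNo}⁺ restricted to this set is {City, JerseyNo}), so split on JerseyNo -> City into {City, JerseyNo} and {JerseyNo, League, PlayerID, Season}.
{City, JerseyNo} is in BCNF.
{JerseyNo, League, PlayerID, Season} is in BCNF.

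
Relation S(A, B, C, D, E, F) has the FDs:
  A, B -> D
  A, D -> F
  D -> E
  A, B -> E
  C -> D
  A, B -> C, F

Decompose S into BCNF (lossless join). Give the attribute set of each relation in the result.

{A, B, C}; {A, D, F}; {C, D}; {D, E}

Candidate key of the original relation: {A, B}.
{A, B, C, D, E, F}: {A, D} determines {A, D, E, F} here but is not a superkey — split on A, D -> E, F, giving {A, D, E, F} and {A, B, C, D}.
{A, D, E, F}: {D} determines {D, E} here but is not a superkey — split on D -> E, giving {D, E} and {A, D, F}.
{D, E}: every determinant is a superkey — BCNF.
{A, D, F}: every determinant is a superkey — BCNF.
{A, B, C, D}: {C} determines {C, D} here but is not a superkey — split on C -> D, giving {C, D} and {A, B, C}.
{C, D}: every determinant is a superkey — BCNF.
{A, B, C}: every determinant is a superkey — BCNF.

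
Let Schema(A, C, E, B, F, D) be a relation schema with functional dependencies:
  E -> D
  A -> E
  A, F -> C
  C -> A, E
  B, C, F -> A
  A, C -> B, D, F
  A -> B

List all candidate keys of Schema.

{A, F}, {C}

{C} is a candidate key since {C}⁺ = {A, B, C, D, E, F} covers every attribute.
{A, F} is a candidate key since {A, F}⁺ = {A, B, C, D, E, F} covers every attribute.
These are minimal and exhaustive — every other superkey contains one of them.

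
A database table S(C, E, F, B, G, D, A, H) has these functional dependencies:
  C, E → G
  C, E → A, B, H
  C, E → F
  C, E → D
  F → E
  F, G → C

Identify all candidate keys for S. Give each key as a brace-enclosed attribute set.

{C, E}, {C, F}, {F, G}

{C, E}⁺ = {A, B, C, D, E, F, G, H}, which is every attribute, so {C, E} is a candidate key.
{C, F}⁺ = {A, B, C, D, E, F, G, H}, which is every attribute, so {C, F} is a candidate key.
{F, G}⁺ = {A, B, C, D, E, F, G, H}, which is every attribute, so {F, G} is a candidate key.
Any other superkey properly contains one of these, so there are no further candidate keys.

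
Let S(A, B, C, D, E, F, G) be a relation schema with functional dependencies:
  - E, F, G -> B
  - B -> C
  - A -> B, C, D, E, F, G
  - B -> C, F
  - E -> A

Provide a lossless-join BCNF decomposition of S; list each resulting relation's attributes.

Candidate keys of the original relation: {A}, {E}.
In {A, B, C, D, E, F, G}, {B} is not a superkey ({B}⁺ restricted to this set is {B, C, F}), so split on B -> C, F into {B, C, F} and {A, B, D, E, G}.
{B, C, F}: every determinant is a superkey — BCNF.
{A, B, D, E, G}: every determinant is a superkey — BCNF.

{A, B, D, E, G}; {B, C, F}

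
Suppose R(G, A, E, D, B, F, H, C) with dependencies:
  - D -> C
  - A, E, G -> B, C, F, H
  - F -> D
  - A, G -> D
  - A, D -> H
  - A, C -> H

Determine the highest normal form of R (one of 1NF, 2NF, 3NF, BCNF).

1NF

Candidate key: {A, E, G}. Prime attributes: {A, E, G}.
D -> C breaks BCNF: {D}⁺ = {C, D}, so {D} is not a superkey.
D -> C determines the non-prime attribute {C} from a non-superkey — 3NF is violated.
Since {A, G} ⊂ {A, E, G} and {A, G}⁺ ⊇ {C, D, H} with {C, D, H} non-prime, there is a partial dependency; 2NF fails.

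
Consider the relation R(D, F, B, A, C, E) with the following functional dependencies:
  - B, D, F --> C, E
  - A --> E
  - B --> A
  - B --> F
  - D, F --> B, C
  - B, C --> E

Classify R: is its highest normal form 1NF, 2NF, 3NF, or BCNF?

1NF

Candidate keys: {B, D}, {D, F}. Prime attributes: {B, D, F}.
A --> E: {A}⁺ = {A, E}, which is not all of the attributes, so the left side is not a superkey — BCNF is violated.
A --> E has non-prime {E} on the right and a non-superkey on the left, so 3NF fails.
The proper key subset {B} of {B, D} determines non-prime {A, E}, so the relation is not even in 2NF.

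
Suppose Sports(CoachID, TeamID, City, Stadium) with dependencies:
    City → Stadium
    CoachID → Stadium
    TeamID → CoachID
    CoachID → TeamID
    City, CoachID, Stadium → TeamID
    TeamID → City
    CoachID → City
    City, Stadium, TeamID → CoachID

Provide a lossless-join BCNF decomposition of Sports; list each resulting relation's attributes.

Candidate keys of the original relation: {CoachID}, {TeamID}.
In {City, CoachID, Stadium, TeamID}, {City} is not a superkey ({City}⁺ restricted to this set is {City, Stadium}), so split on City → Stadium into {City, Stadium} and {City, CoachID, TeamID}.
{City, Stadium}: every determinant is a superkey — BCNF.
{City, CoachID, TeamID}: every determinant is a superkey — BCNF.

{City, CoachID, TeamID}; {City, Stadium}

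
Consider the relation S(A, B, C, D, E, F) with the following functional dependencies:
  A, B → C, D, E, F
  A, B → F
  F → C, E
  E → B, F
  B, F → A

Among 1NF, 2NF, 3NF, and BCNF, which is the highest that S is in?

BCNF

Candidate keys: {A, B}, {E}, {F}. Prime attributes: {A, B, E, F}.
Every FD has a superkey on the left, so the relation is in BCNF.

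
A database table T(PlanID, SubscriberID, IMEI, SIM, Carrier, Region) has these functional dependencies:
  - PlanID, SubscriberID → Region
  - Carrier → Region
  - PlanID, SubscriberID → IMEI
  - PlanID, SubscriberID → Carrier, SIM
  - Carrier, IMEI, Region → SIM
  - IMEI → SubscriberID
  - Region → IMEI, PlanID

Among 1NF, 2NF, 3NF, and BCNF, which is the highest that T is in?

3NF

Candidate keys: {Carrier}, {IMEI, PlanID}, {PlanID, SubscriberID}, {Region}. Prime attributes: {Carrier, IMEI, PlanID, Region, SubscriberID}.
IMEI → SubscriberID: {IMEI}⁺ = {IMEI, SubscriberID}, which is not all of the attributes, so the left side is not a superkey — BCNF is violated.
Since {SubscriberID} ⊆ prime attributes and every other non-superkey FD also has a prime right side, the schema is in 3NF.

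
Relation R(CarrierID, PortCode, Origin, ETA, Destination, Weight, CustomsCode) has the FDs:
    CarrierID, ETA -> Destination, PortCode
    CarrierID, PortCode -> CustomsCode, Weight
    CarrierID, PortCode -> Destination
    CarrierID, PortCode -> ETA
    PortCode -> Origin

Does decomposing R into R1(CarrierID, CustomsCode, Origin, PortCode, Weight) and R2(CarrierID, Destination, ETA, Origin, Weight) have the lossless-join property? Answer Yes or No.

No

Common attributes: {CarrierID, Origin, Weight}; their closure is {CarrierID, Origin, Weight}.
R1 ⊄ {CarrierID, Origin, Weight} and R2 ⊄ {CarrierID, Origin, Weight}, so the split is lossy.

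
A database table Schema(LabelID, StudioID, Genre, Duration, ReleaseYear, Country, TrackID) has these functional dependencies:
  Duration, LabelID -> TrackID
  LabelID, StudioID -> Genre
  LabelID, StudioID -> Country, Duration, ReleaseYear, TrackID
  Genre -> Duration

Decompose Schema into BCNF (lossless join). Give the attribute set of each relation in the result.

Candidate key of the original relation: {LabelID, StudioID}.
In {Country, Duration, Genre, LabelID, ReleaseYear, StudioID, TrackID}, {Duration, LabelID} is not a superkey ({Duration, LabelID}⁺ restricted to this set is {Duration, LabelID, TrackID}), so split on Duration, LabelID -> TrackID into {Duration, LabelID, TrackID} and {Country, Duration, Genre, LabelID, ReleaseYear, StudioID}.
{Duration, LabelID, TrackID}: every determinant is a superkey — BCNF.
In {Country, Duration, Genre, LabelID, ReleaseYear, StudioID}, {Genre} is not a superkey ({Genre}⁺ restricted to this set is {Duration, Genre}), so split on Genre -> Duration into {Duration, Genre} and {Country, Genre, LabelID, ReleaseYear, StudioID}.
{Duration, Genre}: every determinant is a superkey — BCNF.
{Country, Genre, LabelID, ReleaseYear, StudioID}: every determinant is a superkey — BCNF.

{Country, Genre, LabelID, ReleaseYear, StudioID}; {Duration, Genre}; {Duration, LabelID, TrackID}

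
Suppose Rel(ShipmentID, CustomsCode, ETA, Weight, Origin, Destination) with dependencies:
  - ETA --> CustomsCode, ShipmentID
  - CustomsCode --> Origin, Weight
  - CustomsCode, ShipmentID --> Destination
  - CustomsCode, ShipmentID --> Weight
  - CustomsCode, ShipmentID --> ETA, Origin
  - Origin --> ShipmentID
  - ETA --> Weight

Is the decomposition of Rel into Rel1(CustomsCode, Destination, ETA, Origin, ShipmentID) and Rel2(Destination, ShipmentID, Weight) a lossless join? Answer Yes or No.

Common attributes: {Destination, ShipmentID}; their closure is {Destination, ShipmentID}.
Rel1 ⊄ {Destination, ShipmentID} and Rel2 ⊄ {Destination, ShipmentID}, so the split is lossy.

No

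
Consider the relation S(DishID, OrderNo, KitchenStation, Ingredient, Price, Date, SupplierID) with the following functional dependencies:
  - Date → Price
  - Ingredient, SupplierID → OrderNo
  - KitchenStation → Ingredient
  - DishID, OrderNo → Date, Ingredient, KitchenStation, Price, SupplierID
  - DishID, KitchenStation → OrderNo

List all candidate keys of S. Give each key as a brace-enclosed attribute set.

{DishID, Ingredient, SupplierID}, {DishID, KitchenStation}, {DishID, OrderNo}

{DishID} never appears on the right of any FD, so every key must include it.
{DishID, KitchenStation} is a candidate key since {DishID, KitchenStation}⁺ = {Date, DishID, Ingredient, KitchenStation, OrderNo, Price, SupplierID} covers every attribute.
{DishID, OrderNo} is a candidate key since {DishID, OrderNo}⁺ = {Date, DishID, Ingredient, KitchenStation, OrderNo, Price, SupplierID} covers every attribute.
{DishID, Ingredient, SupplierID} is a candidate key since {DishID, Ingredient, SupplierID}⁺ = {Date, DishID, Ingredient, KitchenStation, OrderNo, Price, SupplierID} covers every attribute.
No proper subset of any of these is a key, and no other minimal superkey exists.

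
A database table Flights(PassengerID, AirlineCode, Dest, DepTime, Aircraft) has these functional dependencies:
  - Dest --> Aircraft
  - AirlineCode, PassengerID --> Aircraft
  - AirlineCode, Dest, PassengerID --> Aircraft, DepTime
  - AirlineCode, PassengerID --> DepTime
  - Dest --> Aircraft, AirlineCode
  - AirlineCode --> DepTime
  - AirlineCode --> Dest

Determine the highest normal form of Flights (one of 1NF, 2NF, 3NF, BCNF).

1NF

Candidate keys: {AirlineCode, PassengerID}, {Dest, PassengerID}. Prime attributes: {AirlineCode, Dest, PassengerID}.
Dest --> Aircraft: {Dest}⁺ = {Aircraft, AirlineCode, DepTime, Dest}, which is not all of the attributes, so the left side is not a superkey — BCNF is violated.
Dest --> Aircraft has non-prime {Aircraft} on the right and a non-superkey on the left, so 3NF fails.
{AirlineCode} is a proper subset of the key {AirlineCode, PassengerID}, and {AirlineCode}⁺ contains the non-prime attributes {Aircraft, DepTime} — a partial dependency, so 2NF is violated.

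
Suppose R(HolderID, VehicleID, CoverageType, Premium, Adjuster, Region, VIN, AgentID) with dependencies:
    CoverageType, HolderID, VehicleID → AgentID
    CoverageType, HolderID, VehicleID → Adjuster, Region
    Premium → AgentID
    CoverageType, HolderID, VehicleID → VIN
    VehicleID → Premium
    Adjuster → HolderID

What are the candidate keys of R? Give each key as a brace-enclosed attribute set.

{Adjuster, CoverageType, VehicleID}, {CoverageType, HolderID, VehicleID}

{CoverageType, VehicleID} never appear on the right of any FD, so every key must include all of them.
Closure of {Adjuster, CoverageType, VehicleID} is {Adjuster, AgentID, CoverageType, HolderID, Premium, Region, VIN, VehicleID}, the whole schema; {Adjuster, CoverageType, VehicleID} is a candidate key.
Closure of {CoverageType, HolderID, VehicleID} is {Adjuster, AgentID, CoverageType, HolderID, Premium, Region, VIN, VehicleID}, the whole schema; {CoverageType, HolderID, VehicleID} is a candidate key.
Any other superkey properly contains one of these, so there are no further candidate keys.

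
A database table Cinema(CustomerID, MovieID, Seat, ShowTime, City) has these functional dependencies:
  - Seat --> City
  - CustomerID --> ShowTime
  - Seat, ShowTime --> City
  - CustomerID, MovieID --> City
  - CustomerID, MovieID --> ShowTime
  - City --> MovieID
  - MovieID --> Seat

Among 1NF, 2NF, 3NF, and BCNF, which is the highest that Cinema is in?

Candidate keys: {City, CustomerID}, {CustomerID, MovieID}, {CustomerID, Seat}. Prime attributes: {City, CustomerID, MovieID, Seat}.
For Seat --> City we have {Seat}⁺ = {City, MovieID, Seat}; {Seat} is not a superkey, so BCNF fails.
CustomerID --> ShowTime has non-prime {ShowTime} on the right and a non-superkey on the left, so 3NF fails.
{CustomerID} is a proper subset of the key {City, CustomerID}, and {CustomerID}⁺ contains the non-prime attribute {ShowTime} — a partial dependency, so 2NF is violated.

1NF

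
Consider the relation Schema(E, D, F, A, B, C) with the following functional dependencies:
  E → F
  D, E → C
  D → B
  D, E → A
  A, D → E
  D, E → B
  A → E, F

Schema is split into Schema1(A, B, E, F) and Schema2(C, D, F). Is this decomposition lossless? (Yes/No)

Schema1 ∩ Schema2 = {F}; its closure under F is {F}.
The closure covers neither Schema1 nor Schema2 entirely; the join is not lossless.

No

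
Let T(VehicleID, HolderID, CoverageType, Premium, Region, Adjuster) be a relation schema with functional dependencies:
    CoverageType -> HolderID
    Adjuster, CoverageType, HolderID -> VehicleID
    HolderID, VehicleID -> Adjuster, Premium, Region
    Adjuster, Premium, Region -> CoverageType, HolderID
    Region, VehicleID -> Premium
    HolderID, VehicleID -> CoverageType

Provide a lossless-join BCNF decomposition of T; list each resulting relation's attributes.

Candidate keys of the original relation: {Adjuster, CoverageType}, {Adjuster, Premium, Region}, {Adjuster, Region, VehicleID}, {CoverageType, VehicleID}, {HolderID, VehicleID}.
Within {Adjuster, CoverageType, HolderID, Premium, Region, VehicleID}: {CoverageType}⁺ ∩ {Adjuster, CoverageType, HolderID, Premium, Region, VehicleID} = {CoverageType, HolderID}, not the whole set, so CoverageType -> HolderID violates BCNF; decompose into {CoverageType, HolderID} and {Adjuster, CoverageType, Premium, Region, VehicleID}.
{CoverageType, HolderID} has no BCNF violation.
Within {Adjuster, CoverageType, Premium, Region, VehicleID}: {Region, VehicleID}⁺ ∩ {Adjuster, CoverageType, Premium, Region, VehicleID} = {Premium, Region, VehicleID}, not the whole set, so Region, VehicleID -> Premium violates BCNF; decompose into {Premium, Region, VehicleID} and {Adjuster, CoverageType, Region, VehicleID}.
{Premium, Region, VehicleID} has no BCNF violation.
{Adjuster, CoverageType, Region, VehicleID} has no BCNF violation.

{Adjuster, CoverageType, Region, VehicleID}; {CoverageType, HolderID}; {Premium, Region, VehicleID}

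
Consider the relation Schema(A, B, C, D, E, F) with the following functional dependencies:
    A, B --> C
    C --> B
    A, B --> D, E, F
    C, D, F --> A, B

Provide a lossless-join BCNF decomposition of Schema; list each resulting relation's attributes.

Candidate keys of the original relation: {A, B}, {A, C}, {C, D, F}.
Within {A, B, C, D, E, F}: {C}⁺ ∩ {A, B, C, D, E, F} = {B, C}, not the whole set, so C --> B violates BCNF; decompose into {B, C} and {A, C, D, E, F}.
{B, C} is in BCNF.
{A, C, D, E, F} is in BCNF.

{A, C, D, E, F}; {B, C}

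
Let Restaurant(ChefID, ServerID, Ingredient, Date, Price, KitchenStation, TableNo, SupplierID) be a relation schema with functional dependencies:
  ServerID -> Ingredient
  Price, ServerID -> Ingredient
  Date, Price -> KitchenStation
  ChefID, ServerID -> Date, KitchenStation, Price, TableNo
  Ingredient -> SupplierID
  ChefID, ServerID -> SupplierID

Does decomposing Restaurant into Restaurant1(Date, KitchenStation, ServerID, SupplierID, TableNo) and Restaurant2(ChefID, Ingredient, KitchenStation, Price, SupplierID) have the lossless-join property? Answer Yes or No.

No

Restaurant1 ∩ Restaurant2 = {KitchenStation, SupplierID}; its closure under F is {KitchenStation, SupplierID}.
Neither Restaurant1 nor Restaurant2 is contained in that closure, so the decomposition is lossy.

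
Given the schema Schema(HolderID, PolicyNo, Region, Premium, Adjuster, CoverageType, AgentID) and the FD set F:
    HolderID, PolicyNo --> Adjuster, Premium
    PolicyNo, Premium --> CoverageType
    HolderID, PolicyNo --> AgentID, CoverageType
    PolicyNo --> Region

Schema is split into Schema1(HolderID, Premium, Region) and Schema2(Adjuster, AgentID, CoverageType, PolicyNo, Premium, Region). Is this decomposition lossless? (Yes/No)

No

Schema1 ∩ Schema2 = {Premium, Region}; its closure under F is {Premium, Region}.
The closure covers neither Schema1 nor Schema2 entirely; the join is not lossless.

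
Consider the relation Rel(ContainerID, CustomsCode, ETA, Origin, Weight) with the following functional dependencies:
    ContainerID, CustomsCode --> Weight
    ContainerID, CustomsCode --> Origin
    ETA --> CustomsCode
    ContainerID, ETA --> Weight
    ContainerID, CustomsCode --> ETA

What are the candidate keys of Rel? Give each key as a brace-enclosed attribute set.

{ContainerID, CustomsCode}, {ContainerID, ETA}

No FD produces {ContainerID}, so it must be in every candidate key.
Closure of {ContainerID, CustomsCode} is {ContainerID, CustomsCode, ETA, Origin, Weight}, the whole schema; {ContainerID, CustomsCode} is a candidate key.
Closure of {ContainerID, ETA} is {ContainerID, CustomsCode, ETA, Origin, Weight}, the whole schema; {ContainerID, ETA} is a candidate key.
Any other superkey properly contains one of these, so there are no further candidate keys.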